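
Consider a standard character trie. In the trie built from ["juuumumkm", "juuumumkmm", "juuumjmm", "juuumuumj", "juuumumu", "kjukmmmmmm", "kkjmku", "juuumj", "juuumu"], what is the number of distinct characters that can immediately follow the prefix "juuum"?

2

Follow the path "juuum" to its node, then look at its outgoing edges.
Characters that immediately follow "juuum" among the stored strings: {j, u}.
That node has 2 child edges.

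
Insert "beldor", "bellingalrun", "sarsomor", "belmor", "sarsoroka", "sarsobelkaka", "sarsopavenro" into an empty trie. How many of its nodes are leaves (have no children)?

Leaves are exactly the stored words that no other stored word extends.
Those words: "beldor", "bellingalrun", "belmor", "sarsobelkaka", "sarsomor", "sarsopavenro", "sarsoroka"
Leaf count: 7

7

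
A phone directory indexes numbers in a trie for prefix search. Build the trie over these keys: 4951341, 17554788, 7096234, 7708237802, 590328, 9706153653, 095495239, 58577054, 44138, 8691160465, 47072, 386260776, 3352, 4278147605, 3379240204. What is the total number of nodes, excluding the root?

110

Trace insertions, counting only characters that open a new branch:
  "4951341" → 7 new (4, 9, 5, 1, 3, 4, 1)
  "17554788" → 8 new (1, 7, 5, 5, 4, 7, 8, 8)
  "7096234" → 7 new (7, 0, 9, 6, 2, 3, 4)
  "7708237802" → prefix "7" already present; 9 new (7, 0, 8, 2, 3, 7, 8, 0, 2)
  "590328" → 6 new (5, 9, 0, 3, 2, 8)
  "9706153653" → 10 new (9, 7, 0, 6, 1, 5, 3, 6, 5, 3)
  "095495239" → 9 new (0, 9, 5, 4, 9, 5, 2, 3, 9)
  "58577054" → prefix "5" already present; 7 new (8, 5, 7, 7, 0, 5, 4)
  "44138" → prefix "4" already present; 4 new (4, 1, 3, 8)
  "8691160465" → 10 new (8, 6, 9, 1, 1, 6, 0, 4, 6, 5)
  "47072" → prefix "4" already present; 4 new (7, 0, 7, 2)
  "386260776" → 9 new (3, 8, 6, 2, 6, 0, 7, 7, 6)
  "3352" → prefix "3" already present; 3 new (3, 5, 2)
  "4278147605" → prefix "4" already present; 9 new (2, 7, 8, 1, 4, 7, 6, 0, 5)
  "3379240204" → prefix "33" already present; 8 new (7, 9, 2, 4, 0, 2, 0, 4)
Total nodes = 7 + 8 + 7 + 9 + 6 + 10 + 9 + 7 + 4 + 10 + 4 + 9 + 3 + 9 + 8 = 110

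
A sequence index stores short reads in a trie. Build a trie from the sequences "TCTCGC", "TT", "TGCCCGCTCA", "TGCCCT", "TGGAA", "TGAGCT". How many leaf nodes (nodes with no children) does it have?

A leaf is a node with no children — equivalently, the end of a word that is not a proper prefix of any other stored word.
Those words: "TCTCGC", "TGAGCT", "TGCCCGCTCA", "TGCCCT", "TGGAA", "TT"
Leaf count: 6

6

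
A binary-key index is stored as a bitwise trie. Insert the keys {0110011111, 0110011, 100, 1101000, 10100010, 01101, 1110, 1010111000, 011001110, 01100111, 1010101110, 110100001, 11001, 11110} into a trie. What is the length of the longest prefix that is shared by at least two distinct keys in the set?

The deepest shared node is where two words last agree before diverging.
e.g. "01100111" and "011001110" share the prefix "01100111" of length 8; no pair shares a longer one.
Longest shared-prefix length: 8

8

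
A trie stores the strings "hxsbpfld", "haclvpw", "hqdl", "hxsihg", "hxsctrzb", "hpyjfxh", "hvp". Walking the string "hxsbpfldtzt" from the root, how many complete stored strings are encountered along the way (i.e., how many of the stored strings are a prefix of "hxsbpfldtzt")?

1

Traverse "hxsbpfldtzt" character by character; count nodes along the way that are marked as word ends.
Prefixes of the query that are stored words: "hxsbpfld"
Count: 1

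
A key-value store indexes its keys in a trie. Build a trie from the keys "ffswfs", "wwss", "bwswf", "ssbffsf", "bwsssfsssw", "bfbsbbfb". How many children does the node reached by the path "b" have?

Walk "b" from the root, arriving at one node.
Characters that immediately follow "b" among the stored strings: {f, w}.
That node has 2 child edges.

2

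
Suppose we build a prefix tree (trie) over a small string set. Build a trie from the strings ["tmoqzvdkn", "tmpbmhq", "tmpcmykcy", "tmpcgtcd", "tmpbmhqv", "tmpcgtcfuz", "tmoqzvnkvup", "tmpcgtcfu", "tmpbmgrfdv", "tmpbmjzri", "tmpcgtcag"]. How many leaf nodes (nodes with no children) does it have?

9

Leaves are exactly the stored words that no other stored word extends.
Those words: "tmoqzvdkn", "tmoqzvnkvup", "tmpbmgrfdv", "tmpbmhqv", "tmpbmjzri", "tmpcgtcag", "tmpcgtcd", "tmpcgtcfuz", "tmpcmykcy"
Leaf count: 9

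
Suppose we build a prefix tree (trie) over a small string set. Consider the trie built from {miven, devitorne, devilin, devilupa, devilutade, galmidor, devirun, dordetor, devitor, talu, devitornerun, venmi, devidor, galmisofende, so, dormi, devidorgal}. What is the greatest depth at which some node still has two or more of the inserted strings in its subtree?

9

Equivalently: take the maximum, over all pairs, of their longest common prefix length.
e.g. "devitorne" and "devitornerun" share the prefix "devitorne" of length 9; no pair shares a longer one.
Longest shared-prefix length: 9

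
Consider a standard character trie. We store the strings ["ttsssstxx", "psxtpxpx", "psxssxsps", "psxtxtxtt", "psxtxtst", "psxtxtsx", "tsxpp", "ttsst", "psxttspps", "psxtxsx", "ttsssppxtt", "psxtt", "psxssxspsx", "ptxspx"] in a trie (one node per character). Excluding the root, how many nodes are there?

54

Insert word by word; a character creates a node only if that edge doesn't already exist:
  "ttsssstxx" → 9 new (t, t, s, s, s, s, t, x, x)
  "psxtpxpx" → 8 new (p, s, x, t, p, x, p, x)
  "psxssxsps" → prefix "psx" already present; 6 new (s, s, x, s, p, s)
  "psxtxtxtt" → prefix "psxt" already present; 5 new (x, t, x, t, t)
  "psxtxtst" → prefix "psxtxt" already present; 2 new (s, t)
  "psxtxtsx" → prefix "psxtxts" already present; 1 new (x)
  "tsxpp" → prefix "t" already present; 4 new (s, x, p, p)
  "ttsst" → prefix "ttss" already present; 1 new (t)
  "psxttspps" → prefix "psxt" already present; 5 new (t, s, p, p, s)
  "psxtxsx" → prefix "psxtx" already present; 2 new (s, x)
  "ttsssppxtt" → prefix "ttsss" already present; 5 new (p, p, x, t, t)
  "psxtt" → prefix "psxtt" already present; 0 new (none)
  "psxssxspsx" → prefix "psxssxsps" already present; 1 new (x)
  "ptxspx" → prefix "p" already present; 5 new (t, x, s, p, x)
Total nodes = 9 + 8 + 6 + 5 + 2 + 1 + 4 + 1 + 5 + 2 + 5 + 0 + 1 + 5 = 54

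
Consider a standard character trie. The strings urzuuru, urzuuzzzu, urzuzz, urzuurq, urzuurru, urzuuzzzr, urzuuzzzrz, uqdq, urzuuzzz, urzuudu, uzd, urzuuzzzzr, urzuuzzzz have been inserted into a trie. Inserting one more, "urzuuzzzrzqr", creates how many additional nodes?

2

The longest prefix of "urzuuzzzrzqr" already in the trie is "urzuuzzzrz" (length 10).
Each of the 2 remaining characters creates one node.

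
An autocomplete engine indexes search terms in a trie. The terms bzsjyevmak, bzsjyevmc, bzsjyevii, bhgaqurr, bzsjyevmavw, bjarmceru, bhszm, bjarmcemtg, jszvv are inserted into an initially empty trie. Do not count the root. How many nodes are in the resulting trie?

41

Trace insertions, counting only characters that open a new branch:
  "bzsjyevmak" → 10 new (b, z, s, j, y, e, v, m, a, k)
  "bzsjyevmc" → prefix "bzsjyevm" already present; 1 new (c)
  "bzsjyevii" → prefix "bzsjyev" already present; 2 new (i, i)
  "bhgaqurr" → prefix "b" already present; 7 new (h, g, a, q, u, r, r)
  "bzsjyevmavw" → prefix "bzsjyevma" already present; 2 new (v, w)
  "bjarmceru" → prefix "b" already present; 8 new (j, a, r, m, c, e, r, u)
  "bhszm" → prefix "bh" already present; 3 new (s, z, m)
  "bjarmcemtg" → prefix "bjarmce" already present; 3 new (m, t, g)
  "jszvv" → 5 new (j, s, z, v, v)
Total nodes = 10 + 1 + 2 + 7 + 2 + 8 + 3 + 3 + 5 = 41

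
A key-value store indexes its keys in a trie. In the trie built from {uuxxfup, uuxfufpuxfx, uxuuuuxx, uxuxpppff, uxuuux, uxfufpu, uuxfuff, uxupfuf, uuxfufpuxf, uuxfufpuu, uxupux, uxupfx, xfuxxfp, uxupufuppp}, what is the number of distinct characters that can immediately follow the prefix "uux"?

2

Follow the path "uux" to its node, then look at its outgoing edges.
Characters that immediately follow "uux" among the stored strings: {f, x}.
That node has 2 child edges.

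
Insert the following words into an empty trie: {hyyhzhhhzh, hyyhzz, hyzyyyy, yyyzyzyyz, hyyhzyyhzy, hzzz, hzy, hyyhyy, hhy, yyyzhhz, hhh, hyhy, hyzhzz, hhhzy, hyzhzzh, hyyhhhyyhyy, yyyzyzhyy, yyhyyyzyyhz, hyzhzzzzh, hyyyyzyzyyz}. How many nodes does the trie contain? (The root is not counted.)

80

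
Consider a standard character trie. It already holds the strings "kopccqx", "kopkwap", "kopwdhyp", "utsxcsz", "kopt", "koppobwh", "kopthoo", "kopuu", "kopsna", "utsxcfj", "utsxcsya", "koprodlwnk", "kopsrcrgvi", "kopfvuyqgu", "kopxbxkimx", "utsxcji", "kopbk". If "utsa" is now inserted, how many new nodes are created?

1

The longest prefix of "utsa" already in the trie is "uts" (length 3).
So 4 − 3 = 1 new nodes.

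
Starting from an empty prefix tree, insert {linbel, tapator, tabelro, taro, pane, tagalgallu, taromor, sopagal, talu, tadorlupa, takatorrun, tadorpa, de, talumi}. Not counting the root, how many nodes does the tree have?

65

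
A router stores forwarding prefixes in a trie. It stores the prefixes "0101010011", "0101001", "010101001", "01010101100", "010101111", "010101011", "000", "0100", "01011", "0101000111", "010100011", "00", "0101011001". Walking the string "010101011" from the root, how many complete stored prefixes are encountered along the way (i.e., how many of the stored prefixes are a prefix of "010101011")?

Walk "010101011" from the root; an end-of-word marker is hit whenever a stored word is a prefix of "010101011".
Prefixes of the query that are stored words: "010101011"
Count: 1

1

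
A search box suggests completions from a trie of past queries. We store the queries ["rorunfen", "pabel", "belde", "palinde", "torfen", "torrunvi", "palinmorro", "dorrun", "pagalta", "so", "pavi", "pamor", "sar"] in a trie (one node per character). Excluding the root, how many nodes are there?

59

Insert word by word; a character creates a node only if that edge doesn't already exist:
  "rorunfen" → 8 new (r, o, r, u, n, f, e, n)
  "pabel" → 5 new (p, a, b, e, l)
  "belde" → 5 new (b, e, l, d, e)
  "palinde" → prefix "pa" already present; 5 new (l, i, n, d, e)
  "torfen" → 6 new (t, o, r, f, e, n)
  "torrunvi" → prefix "tor" already present; 5 new (r, u, n, v, i)
  "palinmorro" → prefix "palin" already present; 5 new (m, o, r, r, o)
  "dorrun" → 6 new (d, o, r, r, u, n)
  "pagalta" → prefix "pa" already present; 5 new (g, a, l, t, a)
  "so" → 2 new (s, o)
  "pavi" → prefix "pa" already present; 2 new (v, i)
  "pamor" → prefix "pa" already present; 3 new (m, o, r)
  "sar" → prefix "s" already present; 2 new (a, r)
Total nodes = 8 + 5 + 5 + 5 + 6 + 5 + 5 + 6 + 5 + 2 + 2 + 3 + 2 = 59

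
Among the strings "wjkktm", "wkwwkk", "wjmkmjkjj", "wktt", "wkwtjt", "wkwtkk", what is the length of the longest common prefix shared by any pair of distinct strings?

Equivalently: take the maximum, over all pairs, of their longest common prefix length.
"wkwtjt" and "wkwtkk" agree on "wkwt" (4 characters) before diverging; nothing deeper is shared.
Longest shared-prefix length: 4

4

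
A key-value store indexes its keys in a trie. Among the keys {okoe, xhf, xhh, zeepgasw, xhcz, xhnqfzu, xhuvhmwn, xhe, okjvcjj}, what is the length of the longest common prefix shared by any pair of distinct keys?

Look for the deepest trie node that still has at least two words in its subtree.
"okjvcjj" and "okoe" agree on "ok" (2 characters) before diverging; nothing deeper is shared.
Longest shared-prefix length: 2

2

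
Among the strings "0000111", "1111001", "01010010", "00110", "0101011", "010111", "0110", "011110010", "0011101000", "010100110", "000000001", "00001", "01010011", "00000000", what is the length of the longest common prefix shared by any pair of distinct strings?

8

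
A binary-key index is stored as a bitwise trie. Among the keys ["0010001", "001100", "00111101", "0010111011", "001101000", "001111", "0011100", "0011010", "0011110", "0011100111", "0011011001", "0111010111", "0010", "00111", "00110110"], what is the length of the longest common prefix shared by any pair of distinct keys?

8

Look for the deepest trie node that still has at least two words in its subtree.
"00110110" and "0011011001" agree on "00110110" (8 characters) before diverging; nothing deeper is shared.
Longest shared-prefix length: 8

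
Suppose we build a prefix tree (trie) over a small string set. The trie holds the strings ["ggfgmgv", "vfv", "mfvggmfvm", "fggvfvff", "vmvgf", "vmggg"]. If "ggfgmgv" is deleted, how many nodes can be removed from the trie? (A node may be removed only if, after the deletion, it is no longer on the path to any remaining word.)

7

A node on "ggfgmgv"'s path can go only if nothing else ends at it or branches off below it.
No other word shares any prefix with "ggfgmgv", so all 7 of its nodes go.
Nodes removed: 7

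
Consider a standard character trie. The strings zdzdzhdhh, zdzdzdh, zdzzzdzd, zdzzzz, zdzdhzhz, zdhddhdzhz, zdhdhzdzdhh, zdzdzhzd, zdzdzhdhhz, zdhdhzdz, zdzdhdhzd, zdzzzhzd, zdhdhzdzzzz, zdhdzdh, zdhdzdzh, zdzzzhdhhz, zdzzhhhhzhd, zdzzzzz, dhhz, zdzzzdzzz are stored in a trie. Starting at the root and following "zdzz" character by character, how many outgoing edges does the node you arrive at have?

Follow the path "zdzz" to its node, then look at its outgoing edges.
Characters that immediately follow "zdzz" among the stored strings: {h, z}.
That node has 2 child edges.

2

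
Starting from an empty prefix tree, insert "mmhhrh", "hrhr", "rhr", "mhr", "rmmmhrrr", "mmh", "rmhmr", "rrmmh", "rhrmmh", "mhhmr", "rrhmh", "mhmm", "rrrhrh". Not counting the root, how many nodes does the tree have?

44

Trace insertions, counting only characters that open a new branch:
  "mmhhrh" → 6 new (m, m, h, h, r, h)
  "hrhr" → 4 new (h, r, h, r)
  "rhr" → 3 new (r, h, r)
  "mhr" → prefix "m" already present; 2 new (h, r)
  "rmmmhrrr" → prefix "r" already present; 7 new (m, m, m, h, r, r, r)
  "mmh" → prefix "mmh" already present; 0 new (none)
  "rmhmr" → prefix "rm" already present; 3 new (h, m, r)
  "rrmmh" → prefix "r" already present; 4 new (r, m, m, h)
  "rhrmmh" → prefix "rhr" already present; 3 new (m, m, h)
  "mhhmr" → prefix "mh" already present; 3 new (h, m, r)
  "rrhmh" → prefix "rr" already present; 3 new (h, m, h)
  "mhmm" → prefix "mh" already present; 2 new (m, m)
  "rrrhrh" → prefix "rr" already present; 4 new (r, h, r, h)
Total nodes = 6 + 4 + 3 + 2 + 7 + 0 + 3 + 4 + 3 + 3 + 3 + 2 + 4 = 44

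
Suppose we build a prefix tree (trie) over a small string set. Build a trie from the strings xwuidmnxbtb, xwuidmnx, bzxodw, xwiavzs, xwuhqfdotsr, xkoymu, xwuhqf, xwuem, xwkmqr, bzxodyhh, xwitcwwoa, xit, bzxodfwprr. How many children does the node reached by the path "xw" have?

3

The children of the "xw" node are the distinct next characters among strings starting with "xw".
Characters that immediately follow "xw" among the stored strings: {i, k, u}.
That node has 3 child edges.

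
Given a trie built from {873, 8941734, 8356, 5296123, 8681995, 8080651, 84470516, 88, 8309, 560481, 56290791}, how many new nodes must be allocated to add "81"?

"8" is already a path in the trie; the remaining "1" must be added.
New nodes needed: |"81"| − 1 = 2 − 1 = 1.

1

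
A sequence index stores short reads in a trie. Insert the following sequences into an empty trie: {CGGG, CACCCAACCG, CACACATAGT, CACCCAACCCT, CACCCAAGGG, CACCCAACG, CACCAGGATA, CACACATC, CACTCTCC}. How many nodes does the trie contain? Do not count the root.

For each word, the new-node count is its length minus the longest prefix already in the trie:
  "CGGG" → 4 new (C, G, G, G)
  "CACCCAACCG" → prefix "C" already present; 9 new (A, C, C, C, A, A, C, C, G)
  "CACACATAGT" → prefix "CAC" already present; 7 new (A, C, A, T, A, G, T)
  "CACCCAACCCT" → prefix "CACCCAACC" already present; 2 new (C, T)
  "CACCCAAGGG" → prefix "CACCCAA" already present; 3 new (G, G, G)
  "CACCCAACG" → prefix "CACCCAAC" already present; 1 new (G)
  "CACCAGGATA" → prefix "CACC" already present; 6 new (A, G, G, A, T, A)
  "CACACATC" → prefix "CACACAT" already present; 1 new (C)
  "CACTCTCC" → prefix "CAC" already present; 5 new (T, C, T, C, C)
Total nodes = 4 + 9 + 7 + 2 + 3 + 1 + 6 + 1 + 5 = 38

38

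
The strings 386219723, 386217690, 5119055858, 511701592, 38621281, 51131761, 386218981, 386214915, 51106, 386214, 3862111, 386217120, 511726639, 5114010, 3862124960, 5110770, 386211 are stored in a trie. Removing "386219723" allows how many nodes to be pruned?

Walk "386219723" from the leaf back toward the root, removing each node that no remaining word uses.
The suffix "9723" (4 nodes) is used only by "386219723"; the node for "38621" still has the child "7", so pruning stops there.
Nodes removed: 4

4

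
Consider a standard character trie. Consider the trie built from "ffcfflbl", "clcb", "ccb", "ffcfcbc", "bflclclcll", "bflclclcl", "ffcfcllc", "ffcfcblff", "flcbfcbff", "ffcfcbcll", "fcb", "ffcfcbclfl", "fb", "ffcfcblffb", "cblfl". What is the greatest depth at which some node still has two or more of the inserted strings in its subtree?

9

Look for the deepest trie node that still has at least two words in its subtree.
e.g. "bflclclcl" and "bflclclcll" share the prefix "bflclclcl" of length 9; no pair shares a longer one.
Longest shared-prefix length: 9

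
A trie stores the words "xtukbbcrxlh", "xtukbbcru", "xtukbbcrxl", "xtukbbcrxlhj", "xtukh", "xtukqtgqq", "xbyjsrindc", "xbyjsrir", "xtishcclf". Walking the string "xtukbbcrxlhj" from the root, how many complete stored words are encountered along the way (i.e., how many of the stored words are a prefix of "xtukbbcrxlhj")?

3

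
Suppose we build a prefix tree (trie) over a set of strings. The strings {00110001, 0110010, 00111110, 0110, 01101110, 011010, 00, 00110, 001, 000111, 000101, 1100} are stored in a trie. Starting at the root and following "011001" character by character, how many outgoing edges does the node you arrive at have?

1

The children of the "011001" node are the distinct next characters among strings starting with "011001".
Characters that immediately follow "011001" among the stored strings: {0}.
That node has 1 child edge.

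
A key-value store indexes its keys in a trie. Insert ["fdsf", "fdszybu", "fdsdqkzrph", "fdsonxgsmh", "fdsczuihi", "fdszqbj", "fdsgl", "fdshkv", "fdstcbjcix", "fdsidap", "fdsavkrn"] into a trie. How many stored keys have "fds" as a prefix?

Walk to "fds"; the words in its subtree are exactly those with that prefix.
Words under "fds": fdsavkrn, fdsczuihi, fdsdqkzrph, fdsf, fdsgl, fdshkv, fdsidap, fdsonxgsmh, fdstcbjcix, fdszqbj, fdszybu
Count: 11

11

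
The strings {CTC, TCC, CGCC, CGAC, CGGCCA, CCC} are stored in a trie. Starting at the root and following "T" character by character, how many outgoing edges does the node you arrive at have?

1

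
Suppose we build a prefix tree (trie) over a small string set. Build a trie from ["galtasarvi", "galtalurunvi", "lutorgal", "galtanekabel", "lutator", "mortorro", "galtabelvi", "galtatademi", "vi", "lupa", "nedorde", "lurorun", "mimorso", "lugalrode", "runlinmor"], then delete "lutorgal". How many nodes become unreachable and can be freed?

5

Walk "lutorgal" from the leaf back toward the root, removing each node that no remaining word uses.
The suffix "orgal" (5 nodes) is used only by "lutorgal"; the node for "lut" still has the child "a", so pruning stops there.
Nodes removed: 5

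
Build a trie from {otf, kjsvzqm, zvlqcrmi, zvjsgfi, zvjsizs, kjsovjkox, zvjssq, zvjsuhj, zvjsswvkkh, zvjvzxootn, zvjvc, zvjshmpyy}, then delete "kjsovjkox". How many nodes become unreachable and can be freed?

A node on "kjsovjkox"'s path can go only if nothing else ends at it or branches off below it.
The suffix "ovjkox" (6 nodes) is used only by "kjsovjkox"; the node for "kjs" still has the child "v", so pruning stops there.
Nodes removed: 6

6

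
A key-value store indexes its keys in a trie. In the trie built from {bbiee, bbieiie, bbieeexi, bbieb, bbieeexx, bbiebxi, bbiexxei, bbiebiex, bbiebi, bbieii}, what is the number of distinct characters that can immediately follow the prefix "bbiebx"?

1

Follow the path "bbiebx" to its node, then look at its outgoing edges.
Characters that immediately follow "bbiebx" among the stored strings: {i}.
That node has 1 child edge.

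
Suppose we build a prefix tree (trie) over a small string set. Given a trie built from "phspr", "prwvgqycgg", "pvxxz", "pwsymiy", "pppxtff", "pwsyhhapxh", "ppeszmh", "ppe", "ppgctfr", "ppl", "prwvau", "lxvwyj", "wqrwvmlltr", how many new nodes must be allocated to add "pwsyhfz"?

The longest prefix of "pwsyhfz" already in the trie is "pwsyh" (length 5).
Each of the 2 remaining characters creates one node.

2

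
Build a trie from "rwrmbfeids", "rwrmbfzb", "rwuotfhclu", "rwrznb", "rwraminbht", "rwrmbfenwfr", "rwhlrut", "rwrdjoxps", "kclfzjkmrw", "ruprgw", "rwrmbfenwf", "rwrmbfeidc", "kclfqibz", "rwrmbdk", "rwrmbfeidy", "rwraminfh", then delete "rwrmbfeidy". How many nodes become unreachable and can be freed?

After clearing the end-marker at "rwrmbfeidy", prune upward until reaching a node still needed by another word.
The suffix "y" (1 node) is used only by "rwrmbfeidy"; the node for "rwrmbfeid" still has the child "s", so pruning stops there.
Nodes removed: 1

1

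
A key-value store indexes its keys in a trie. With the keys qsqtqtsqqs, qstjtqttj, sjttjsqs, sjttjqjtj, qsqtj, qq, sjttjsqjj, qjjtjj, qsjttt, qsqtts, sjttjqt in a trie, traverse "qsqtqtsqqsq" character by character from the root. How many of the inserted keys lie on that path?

1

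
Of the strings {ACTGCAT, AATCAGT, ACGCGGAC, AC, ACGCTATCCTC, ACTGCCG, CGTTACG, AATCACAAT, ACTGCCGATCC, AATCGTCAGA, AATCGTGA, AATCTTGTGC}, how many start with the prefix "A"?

11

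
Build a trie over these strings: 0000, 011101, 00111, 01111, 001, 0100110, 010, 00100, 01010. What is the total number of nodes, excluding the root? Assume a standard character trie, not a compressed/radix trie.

Trie structure (* marks end of a word):
(root)
└─ 0
   ├─ 0
   │  ├─ 0
   │  │  └─ 0 *
   │  └─ 1 *
   │     ├─ 0
   │     │  └─ 0 *
   │     └─ 1
   │        └─ 1 *
   └─ 1
      ├─ 0 *
      │  ├─ 0
      │  │  └─ 1
      │  │     └─ 1
      │  │        └─ 0 *
      │  └─ 1
      │     └─ 0 *
      └─ 1
         └─ 1
            ├─ 0
            │  └─ 1 *
            └─ 1 *
Counting every labelled node above: 22.

22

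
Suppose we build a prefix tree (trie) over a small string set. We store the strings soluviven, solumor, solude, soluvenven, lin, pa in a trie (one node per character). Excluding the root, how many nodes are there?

24

For each word, the new-node count is its length minus the longest prefix already in the trie:
  "soluviven" → 9 new (s, o, l, u, v, i, v, e, n)
  "solumor" → prefix "solu" already present; 3 new (m, o, r)
  "solude" → prefix "solu" already present; 2 new (d, e)
  "soluvenven" → prefix "soluv" already present; 5 new (e, n, v, e, n)
  "lin" → 3 new (l, i, n)
  "pa" → 2 new (p, a)
Total nodes = 9 + 3 + 2 + 5 + 3 + 2 = 24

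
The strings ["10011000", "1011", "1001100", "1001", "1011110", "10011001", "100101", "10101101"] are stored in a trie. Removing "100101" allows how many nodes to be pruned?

A node on "100101"'s path can go only if nothing else ends at it or branches off below it.
The suffix "01" (2 nodes) is used only by "100101"; the node for "1001" still has the child "1", so pruning stops there.
Nodes removed: 2

2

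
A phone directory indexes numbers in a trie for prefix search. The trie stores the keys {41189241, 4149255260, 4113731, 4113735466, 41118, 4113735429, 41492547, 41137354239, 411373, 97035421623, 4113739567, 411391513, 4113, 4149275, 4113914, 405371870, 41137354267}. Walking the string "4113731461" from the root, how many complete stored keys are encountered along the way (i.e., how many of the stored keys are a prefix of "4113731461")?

Traverse "4113731461" character by character; count nodes along the way that are marked as word ends.
Prefixes of the query that are stored words: "4113", "411373", "4113731"
Count: 3

3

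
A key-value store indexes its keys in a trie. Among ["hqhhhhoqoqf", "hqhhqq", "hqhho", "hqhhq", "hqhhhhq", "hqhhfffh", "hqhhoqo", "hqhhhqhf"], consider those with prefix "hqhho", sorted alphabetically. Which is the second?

hqhhoqo

DFS of the "hqhho" subtree visits, in order: "hqhho", "hqhhoqo"
Position 2: hqhhoqo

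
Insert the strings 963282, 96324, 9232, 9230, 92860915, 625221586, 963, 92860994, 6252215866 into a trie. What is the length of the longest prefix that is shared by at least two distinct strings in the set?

9

The deepest shared node is where two words last agree before diverging.
e.g. "625221586" and "6252215866" share the prefix "625221586" of length 9; no pair shares a longer one.
Longest shared-prefix length: 9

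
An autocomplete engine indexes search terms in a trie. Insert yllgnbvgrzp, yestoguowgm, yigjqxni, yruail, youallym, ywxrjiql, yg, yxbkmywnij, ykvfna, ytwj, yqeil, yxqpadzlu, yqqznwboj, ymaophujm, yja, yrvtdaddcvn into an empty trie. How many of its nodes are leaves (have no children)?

A leaf is a node with no children — equivalently, the end of a word that is not a proper prefix of any other stored word.
Those words: "yestoguowgm", "yg", "yigjqxni", "yja", "ykvfna", "yllgnbvgrzp", "ymaophujm", "youallym", "yqeil", "yqqznwboj", "yruail", "yrvtdaddcvn", "ytwj", "ywxrjiql", "yxbkmywnij", "yxqpadzlu"
Leaf count: 16

16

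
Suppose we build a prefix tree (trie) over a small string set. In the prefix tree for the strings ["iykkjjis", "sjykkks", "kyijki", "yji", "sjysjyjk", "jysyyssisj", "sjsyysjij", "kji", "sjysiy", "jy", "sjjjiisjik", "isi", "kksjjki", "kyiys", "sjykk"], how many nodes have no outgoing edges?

13

A leaf is a node with no children — equivalently, the end of a word that is not a proper prefix of any other stored word.
Those words: "isi", "iykkjjis", "jysyyssisj", "kji", "kksjjki", "kyijki", "kyiys", "sjjjiisjik", "sjsyysjij", "sjykkks", "sjysiy", "sjysjyjk", "yji"
Leaf count: 13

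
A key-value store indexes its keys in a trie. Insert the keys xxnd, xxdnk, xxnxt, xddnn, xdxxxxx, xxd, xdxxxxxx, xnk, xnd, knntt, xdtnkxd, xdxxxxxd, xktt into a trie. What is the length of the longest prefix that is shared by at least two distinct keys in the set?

7

Look for the deepest trie node that still has at least two words in its subtree.
e.g. "xdxxxxx" and "xdxxxxxd" share the prefix "xdxxxxx" of length 7; no pair shares a longer one.
Longest shared-prefix length: 7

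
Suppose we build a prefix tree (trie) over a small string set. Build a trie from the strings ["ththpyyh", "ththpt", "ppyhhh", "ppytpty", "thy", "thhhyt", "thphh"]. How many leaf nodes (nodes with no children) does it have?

7

Leaves are exactly the stored words that no other stored word extends.
Those words: "ppyhhh", "ppytpty", "thhhyt", "thphh", "ththpt", "ththpyyh", "thy"
Leaf count: 7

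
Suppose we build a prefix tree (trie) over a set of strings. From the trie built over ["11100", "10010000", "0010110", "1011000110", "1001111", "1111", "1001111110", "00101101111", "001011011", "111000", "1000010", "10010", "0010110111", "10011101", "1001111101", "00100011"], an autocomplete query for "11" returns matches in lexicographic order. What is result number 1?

11100

Words with prefix "11", in lexicographic order: "11100", "111000", "1111"
The 1st is 11100.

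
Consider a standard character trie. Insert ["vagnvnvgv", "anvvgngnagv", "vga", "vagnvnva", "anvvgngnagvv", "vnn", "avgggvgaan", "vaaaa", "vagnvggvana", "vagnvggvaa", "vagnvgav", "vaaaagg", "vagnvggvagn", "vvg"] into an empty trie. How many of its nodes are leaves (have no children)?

12

Leaves are exactly the stored words that no other stored word extends.
Those words: "anvvgngnagvv", "avgggvgaan", "vaaaagg", "vagnvgav", "vagnvggvaa", "vagnvggvagn", "vagnvggvana", "vagnvnva", "vagnvnvgv", "vga", "vnn", "vvg"
Leaf count: 12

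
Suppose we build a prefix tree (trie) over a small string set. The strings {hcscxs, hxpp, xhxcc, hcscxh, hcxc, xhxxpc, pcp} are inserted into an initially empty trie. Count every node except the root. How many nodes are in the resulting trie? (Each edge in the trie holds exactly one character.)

Count nodes per top-level branch (shared prefixes stored once):
  'h'-branch (hcscxh, hcscxs, hcxc, hxpp): 12 nodes
  'p'-branch (pcp): 3 nodes
  'x'-branch (xhxcc, xhxxpc): 8 nodes
Sum: 23

23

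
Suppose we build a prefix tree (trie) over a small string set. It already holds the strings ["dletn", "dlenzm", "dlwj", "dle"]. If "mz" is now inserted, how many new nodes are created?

2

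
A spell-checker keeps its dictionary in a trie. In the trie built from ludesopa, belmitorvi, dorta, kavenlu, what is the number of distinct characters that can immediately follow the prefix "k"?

1

The children of the "k" node are the distinct next characters among strings starting with "k".
Distinct next characters after "k": a.
That node has 1 child edge.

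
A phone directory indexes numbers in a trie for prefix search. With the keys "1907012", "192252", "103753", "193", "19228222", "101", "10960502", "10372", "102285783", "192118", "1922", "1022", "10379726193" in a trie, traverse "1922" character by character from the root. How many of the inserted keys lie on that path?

Walk "1922" from the root; an end-of-word marker is hit whenever a stored word is a prefix of "1922".
Prefixes of the query that are stored words: "1922"
Count: 1

1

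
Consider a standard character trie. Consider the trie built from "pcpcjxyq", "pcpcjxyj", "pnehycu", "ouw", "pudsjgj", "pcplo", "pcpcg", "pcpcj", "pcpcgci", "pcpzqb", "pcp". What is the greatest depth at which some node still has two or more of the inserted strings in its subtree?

Look for the deepest trie node that still has at least two words in its subtree.
e.g. "pcpcjxyj" and "pcpcjxyq" share the prefix "pcpcjxy" of length 7; no pair shares a longer one.
Longest shared-prefix length: 7

7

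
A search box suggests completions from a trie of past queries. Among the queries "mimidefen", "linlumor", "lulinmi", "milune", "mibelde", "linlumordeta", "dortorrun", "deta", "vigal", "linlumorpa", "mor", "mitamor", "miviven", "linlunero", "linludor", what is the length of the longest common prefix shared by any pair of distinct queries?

8

The deepest shared node is where two words last agree before diverging.
e.g. "linlumor" and "linlumordeta" share the prefix "linlumor" of length 8; no pair shares a longer one.
Longest shared-prefix length: 8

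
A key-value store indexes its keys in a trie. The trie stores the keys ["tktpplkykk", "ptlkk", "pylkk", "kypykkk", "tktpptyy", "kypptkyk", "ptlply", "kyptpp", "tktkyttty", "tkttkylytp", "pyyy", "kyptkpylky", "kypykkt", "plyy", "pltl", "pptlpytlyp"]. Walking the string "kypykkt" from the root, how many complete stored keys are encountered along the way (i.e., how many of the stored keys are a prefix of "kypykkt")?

1

Check each prefix of "kypykkt" against the stored set — each match is an end-marker on the path.
Prefixes of the query that are stored words: "kypykkt"
Count: 1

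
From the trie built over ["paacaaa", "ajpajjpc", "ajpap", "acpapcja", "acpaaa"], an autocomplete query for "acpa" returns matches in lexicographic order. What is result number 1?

Filter for "acpa…" and sort: "acpaaa", "acpapcja"
The 1st is acpaaa.

acpaaa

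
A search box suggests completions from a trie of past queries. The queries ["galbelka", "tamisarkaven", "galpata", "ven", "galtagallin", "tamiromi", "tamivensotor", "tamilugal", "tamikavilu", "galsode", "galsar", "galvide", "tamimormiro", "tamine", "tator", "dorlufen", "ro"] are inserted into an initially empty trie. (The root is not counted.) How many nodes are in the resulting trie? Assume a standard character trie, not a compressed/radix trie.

90

Trace insertions, counting only characters that open a new branch:
  "galbelka" → 8 new (g, a, l, b, e, l, k, a)
  "tamisarkaven" → 12 new (t, a, m, i, s, a, r, k, a, v, e, n)
  "galpata" → prefix "gal" already present; 4 new (p, a, t, a)
  "ven" → 3 new (v, e, n)
  "galtagallin" → prefix "gal" already present; 8 new (t, a, g, a, l, l, i, n)
  "tamiromi" → prefix "tami" already present; 4 new (r, o, m, i)
  "tamivensotor" → prefix "tami" already present; 8 new (v, e, n, s, o, t, o, r)
  "tamilugal" → prefix "tami" already present; 5 new (l, u, g, a, l)
  "tamikavilu" → prefix "tami" already present; 6 new (k, a, v, i, l, u)
  "galsode" → prefix "gal" already present; 4 new (s, o, d, e)
  "galsar" → prefix "gals" already present; 2 new (a, r)
  "galvide" → prefix "gal" already present; 4 new (v, i, d, e)
  "tamimormiro" → prefix "tami" already present; 7 new (m, o, r, m, i, r, o)
  "tamine" → prefix "tami" already present; 2 new (n, e)
  "tator" → prefix "ta" already present; 3 new (t, o, r)
  "dorlufen" → 8 new (d, o, r, l, u, f, e, n)
  "ro" → 2 new (r, o)
Total nodes = 8 + 12 + 4 + 3 + 8 + 4 + 8 + 5 + 6 + 4 + 2 + 4 + 7 + 2 + 3 + 8 + 2 = 90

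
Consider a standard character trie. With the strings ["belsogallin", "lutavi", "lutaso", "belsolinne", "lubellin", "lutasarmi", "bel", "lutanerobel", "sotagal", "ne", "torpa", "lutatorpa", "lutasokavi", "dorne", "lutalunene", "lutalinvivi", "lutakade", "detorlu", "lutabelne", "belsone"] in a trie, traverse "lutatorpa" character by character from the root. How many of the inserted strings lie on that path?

1

Traverse "lutatorpa" character by character; count nodes along the way that are marked as word ends.
Prefixes of the query that are stored words: "lutatorpa"
Count: 1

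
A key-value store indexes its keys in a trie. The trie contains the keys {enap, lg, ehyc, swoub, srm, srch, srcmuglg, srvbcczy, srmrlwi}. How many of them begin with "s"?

6

Filter for entries beginning with "s":
Words under "s": srch, srcmuglg, srm, srmrlwi, srvbcczy, swoub
Count: 6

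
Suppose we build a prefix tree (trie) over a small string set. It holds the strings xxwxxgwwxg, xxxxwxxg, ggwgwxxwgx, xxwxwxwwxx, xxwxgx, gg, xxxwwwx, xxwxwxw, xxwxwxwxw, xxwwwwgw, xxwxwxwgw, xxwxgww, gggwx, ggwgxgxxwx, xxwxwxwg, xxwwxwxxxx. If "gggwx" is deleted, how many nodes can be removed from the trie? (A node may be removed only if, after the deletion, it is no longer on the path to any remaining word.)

3

Walk "gggwx" from the leaf back toward the root, removing each node that no remaining word uses.
The suffix "gwx" (3 nodes) is used only by "gggwx"; the node for "gg" still has the child "w", so pruning stops there.
Nodes removed: 3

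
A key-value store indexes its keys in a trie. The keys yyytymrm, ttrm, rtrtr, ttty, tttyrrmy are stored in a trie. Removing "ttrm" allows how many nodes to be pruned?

After clearing the end-marker at "ttrm", prune upward until reaching a node still needed by another word.
The suffix "rm" (2 nodes) is used only by "ttrm"; the node for "tt" still has the child "t", so pruning stops there.
Nodes removed: 2

2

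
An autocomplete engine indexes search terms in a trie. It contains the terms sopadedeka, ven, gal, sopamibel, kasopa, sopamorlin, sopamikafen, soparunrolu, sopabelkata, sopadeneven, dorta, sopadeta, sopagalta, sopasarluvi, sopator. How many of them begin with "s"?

Filter for entries beginning with "s":
Words under "s": sopabelkata, sopadedeka, sopadeneven, sopadeta, sopagalta, sopamibel, sopamikafen, sopamorlin, soparunrolu, sopasarluvi, sopator
Count: 11

11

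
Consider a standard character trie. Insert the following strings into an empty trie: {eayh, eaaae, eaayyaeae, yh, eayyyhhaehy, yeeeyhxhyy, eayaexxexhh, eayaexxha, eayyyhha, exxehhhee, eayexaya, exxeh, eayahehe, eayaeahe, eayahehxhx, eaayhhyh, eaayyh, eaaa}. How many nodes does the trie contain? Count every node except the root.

For each word, the new-node count is its length minus the longest prefix already in the trie:
  "eayh" → 4 new (e, a, y, h)
  "eaaae" → prefix "ea" already present; 3 new (a, a, e)
  "eaayyaeae" → prefix "eaa" already present; 6 new (y, y, a, e, a, e)
  "yh" → 2 new (y, h)
  "eayyyhhaehy" → prefix "eay" already present; 8 new (y, y, h, h, a, e, h, y)
  "yeeeyhxhyy" → prefix "y" already present; 9 new (e, e, e, y, h, x, h, y, y)
  "eayaexxexhh" → prefix "eay" already present; 8 new (a, e, x, x, e, x, h, h)
  "eayaexxha" → prefix "eayaexx" already present; 2 new (h, a)
  "eayyyhha" → prefix "eayyyhha" already present; 0 new (none)
  "exxehhhee" → prefix "e" already present; 8 new (x, x, e, h, h, h, e, e)
  "eayexaya" → prefix "eay" already present; 5 new (e, x, a, y, a)
  "exxeh" → prefix "exxeh" already present; 0 new (none)
  "eayahehe" → prefix "eaya" already present; 4 new (h, e, h, e)
  "eayaeahe" → prefix "eayae" already present; 3 new (a, h, e)
  "eayahehxhx" → prefix "eayaheh" already present; 3 new (x, h, x)
  "eaayhhyh" → prefix "eaay" already present; 4 new (h, h, y, h)
  "eaayyh" → prefix "eaayy" already present; 1 new (h)
  "eaaa" → prefix "eaaa" already present; 0 new (none)
Total nodes = 4 + 3 + 6 + 2 + 8 + 9 + 8 + 2 + 0 + 8 + 5 + 0 + 4 + 3 + 3 + 4 + 1 + 0 = 70

70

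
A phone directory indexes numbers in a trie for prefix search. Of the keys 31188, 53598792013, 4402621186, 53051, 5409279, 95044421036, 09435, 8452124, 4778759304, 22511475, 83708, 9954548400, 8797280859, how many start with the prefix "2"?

Traverse to the node for "2", then collect every word in that subtree.
Matches: "22511475"
Count: 1

1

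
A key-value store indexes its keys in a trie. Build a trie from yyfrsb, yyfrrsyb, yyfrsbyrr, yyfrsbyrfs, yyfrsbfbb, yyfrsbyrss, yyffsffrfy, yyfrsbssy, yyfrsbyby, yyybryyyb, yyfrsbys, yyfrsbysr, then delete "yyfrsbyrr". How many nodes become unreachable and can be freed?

1

A node on "yyfrsbyrr"'s path can go only if nothing else ends at it or branches off below it.
The suffix "r" (1 node) is used only by "yyfrsbyrr"; the node for "yyfrsbyr" still has the child "f", so pruning stops there.
Nodes removed: 1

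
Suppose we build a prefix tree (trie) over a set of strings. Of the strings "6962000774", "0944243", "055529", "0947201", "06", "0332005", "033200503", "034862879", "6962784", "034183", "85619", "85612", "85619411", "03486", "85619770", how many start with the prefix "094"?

Traverse to the node for "094", then collect every word in that subtree.
Words under "094": 0944243, 0947201
Count: 2

2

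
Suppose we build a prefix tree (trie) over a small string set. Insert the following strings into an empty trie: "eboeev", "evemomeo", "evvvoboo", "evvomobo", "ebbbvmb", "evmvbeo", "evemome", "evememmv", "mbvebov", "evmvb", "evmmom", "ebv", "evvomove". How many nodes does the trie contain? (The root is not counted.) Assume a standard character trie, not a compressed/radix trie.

51

Trace insertions, counting only characters that open a new branch:
  "eboeev" → 6 new (e, b, o, e, e, v)
  "evemomeo" → prefix "e" already present; 7 new (v, e, m, o, m, e, o)
  "evvvoboo" → prefix "ev" already present; 6 new (v, v, o, b, o, o)
  "evvomobo" → prefix "evv" already present; 5 new (o, m, o, b, o)
  "ebbbvmb" → prefix "eb" already present; 5 new (b, b, v, m, b)
  "evmvbeo" → prefix "ev" already present; 5 new (m, v, b, e, o)
  "evemome" → prefix "evemome" already present; 0 new (none)
  "evememmv" → prefix "evem" already present; 4 new (e, m, m, v)
  "mbvebov" → 7 new (m, b, v, e, b, o, v)
  "evmvb" → prefix "evmvb" already present; 0 new (none)
  "evmmom" → prefix "evm" already present; 3 new (m, o, m)
  "ebv" → prefix "eb" already present; 1 new (v)
  "evvomove" → prefix "evvomo" already present; 2 new (v, e)
Total nodes = 6 + 7 + 6 + 5 + 5 + 5 + 0 + 4 + 7 + 0 + 3 + 1 + 2 = 51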